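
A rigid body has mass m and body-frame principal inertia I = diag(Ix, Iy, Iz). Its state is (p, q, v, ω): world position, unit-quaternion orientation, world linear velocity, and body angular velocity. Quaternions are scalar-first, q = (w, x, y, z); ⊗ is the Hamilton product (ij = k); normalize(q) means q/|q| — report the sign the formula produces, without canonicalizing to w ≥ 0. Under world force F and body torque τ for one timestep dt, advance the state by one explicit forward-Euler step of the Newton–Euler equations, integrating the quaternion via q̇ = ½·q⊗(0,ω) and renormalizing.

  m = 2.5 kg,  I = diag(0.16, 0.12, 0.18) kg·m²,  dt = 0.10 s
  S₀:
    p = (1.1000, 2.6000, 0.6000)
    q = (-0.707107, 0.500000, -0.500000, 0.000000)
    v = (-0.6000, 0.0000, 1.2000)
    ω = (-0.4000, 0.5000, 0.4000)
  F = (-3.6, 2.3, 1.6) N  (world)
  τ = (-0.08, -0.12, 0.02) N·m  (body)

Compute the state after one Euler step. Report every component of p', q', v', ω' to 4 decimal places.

p' = (1.0400, 2.6000, 0.7200)
q' = (-0.6841, 0.5038, -0.5273, -0.0116)
v' = (-0.7440, 0.0920, 1.2640)
ω' = (-0.4575, 0.3973, 0.4067)

gyro term ω×Iω = (0.0120, 0.0032, 0.0080)
(τ − ω×Iω)/I = (-0.5750, -1.0267, 0.0667)
ω' = ω + α·dt = (-0.4575, 0.3973, 0.4067)
q⊗(0,ω) = (0.4500000, 0.0828428, -0.5535535, -0.2328428)
updated quaternion q' = (-0.6841, 0.5038, -0.5273, -0.0116)
new position p' = (1.0400, 2.6000, 0.7200)
v + (F/m)dt = (-0.7440, 0.0920, 1.2640)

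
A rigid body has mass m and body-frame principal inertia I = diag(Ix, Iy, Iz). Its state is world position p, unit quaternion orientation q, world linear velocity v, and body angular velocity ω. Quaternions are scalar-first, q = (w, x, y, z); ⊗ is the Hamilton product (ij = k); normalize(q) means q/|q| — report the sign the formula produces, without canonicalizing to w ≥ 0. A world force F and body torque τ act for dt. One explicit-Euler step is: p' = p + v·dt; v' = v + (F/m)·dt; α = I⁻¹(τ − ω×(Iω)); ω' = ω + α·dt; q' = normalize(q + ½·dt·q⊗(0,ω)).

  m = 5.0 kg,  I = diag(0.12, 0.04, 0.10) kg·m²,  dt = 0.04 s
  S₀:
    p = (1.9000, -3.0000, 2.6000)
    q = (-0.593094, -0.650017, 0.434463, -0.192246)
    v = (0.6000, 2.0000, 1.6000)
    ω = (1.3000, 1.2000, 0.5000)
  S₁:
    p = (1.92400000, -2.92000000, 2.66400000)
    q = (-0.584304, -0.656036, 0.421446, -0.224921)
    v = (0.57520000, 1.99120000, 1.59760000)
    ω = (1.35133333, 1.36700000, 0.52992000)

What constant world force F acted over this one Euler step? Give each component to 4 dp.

F = (-3.1000, -1.1000, -0.3000)

v₁ − v₀ = (-0.02480000, -0.00880000, -0.00240000)
applied force F = (-3.1000, -1.1000, -0.3000)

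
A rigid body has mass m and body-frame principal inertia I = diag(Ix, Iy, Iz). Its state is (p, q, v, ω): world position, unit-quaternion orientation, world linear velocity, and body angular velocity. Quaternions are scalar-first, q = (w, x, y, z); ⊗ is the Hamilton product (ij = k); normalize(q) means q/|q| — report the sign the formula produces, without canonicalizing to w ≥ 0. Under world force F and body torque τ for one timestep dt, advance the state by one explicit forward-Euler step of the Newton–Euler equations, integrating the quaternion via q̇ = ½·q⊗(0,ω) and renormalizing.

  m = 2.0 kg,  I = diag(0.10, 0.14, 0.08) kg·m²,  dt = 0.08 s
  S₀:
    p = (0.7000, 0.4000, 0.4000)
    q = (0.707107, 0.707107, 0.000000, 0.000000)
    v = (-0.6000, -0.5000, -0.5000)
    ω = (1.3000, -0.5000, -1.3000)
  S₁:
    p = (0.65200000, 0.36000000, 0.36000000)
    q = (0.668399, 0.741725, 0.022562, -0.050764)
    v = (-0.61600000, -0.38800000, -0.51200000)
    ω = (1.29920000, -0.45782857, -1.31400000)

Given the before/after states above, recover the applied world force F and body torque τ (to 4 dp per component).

F = (-0.4000, 2.8000, -0.3000)
τ = (-0.0400, 0.0400, -0.0400)

Δω = ω₁−ω₀ = (-0.00080000, 0.04217143, -0.01400000)
I·α + gyro = (-0.0400, 0.0400, -0.0400)
v₁ − v₀ = (-0.01600000, 0.11200000, -0.01200000)
m·(v₁−v₀)/dt = (-0.4000, 2.8000, -0.3000)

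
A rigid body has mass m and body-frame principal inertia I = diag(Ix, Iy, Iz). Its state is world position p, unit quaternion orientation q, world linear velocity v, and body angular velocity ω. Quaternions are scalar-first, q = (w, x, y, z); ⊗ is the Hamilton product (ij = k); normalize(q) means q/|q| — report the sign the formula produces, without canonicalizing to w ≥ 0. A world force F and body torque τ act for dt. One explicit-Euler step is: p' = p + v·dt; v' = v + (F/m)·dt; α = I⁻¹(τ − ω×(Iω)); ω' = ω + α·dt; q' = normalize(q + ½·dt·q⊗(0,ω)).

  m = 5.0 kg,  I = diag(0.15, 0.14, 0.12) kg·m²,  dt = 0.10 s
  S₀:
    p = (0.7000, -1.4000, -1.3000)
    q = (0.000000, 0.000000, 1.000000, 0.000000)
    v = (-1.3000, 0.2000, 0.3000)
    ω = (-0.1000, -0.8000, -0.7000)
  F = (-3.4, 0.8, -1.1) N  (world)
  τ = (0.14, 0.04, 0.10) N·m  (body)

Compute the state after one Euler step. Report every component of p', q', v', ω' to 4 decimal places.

p' = (0.5700, -1.3800, -1.2700)
q' = (0.0399, -0.0350, 0.9986, 0.0050)
v' = (-1.3680, 0.2160, 0.2780)
ω' = (0.0008, -0.7729, -0.6160)

p' = p + v·dt = (0.5700, -1.3800, -1.2700)
v + (F/m)dt = (-1.3680, 0.2160, 0.2780)
α = I⁻¹(τ − ω×Iω) = (1.0080, 0.2707, 0.8400)
ω + α·dt = (0.0008, -0.7729, -0.6160)
q⊗(0,ω) = (0.8000000, -0.7000000, 0.0000000, 0.1000000)
updated quaternion q' = (0.0399, -0.0350, 0.9986, 0.0050)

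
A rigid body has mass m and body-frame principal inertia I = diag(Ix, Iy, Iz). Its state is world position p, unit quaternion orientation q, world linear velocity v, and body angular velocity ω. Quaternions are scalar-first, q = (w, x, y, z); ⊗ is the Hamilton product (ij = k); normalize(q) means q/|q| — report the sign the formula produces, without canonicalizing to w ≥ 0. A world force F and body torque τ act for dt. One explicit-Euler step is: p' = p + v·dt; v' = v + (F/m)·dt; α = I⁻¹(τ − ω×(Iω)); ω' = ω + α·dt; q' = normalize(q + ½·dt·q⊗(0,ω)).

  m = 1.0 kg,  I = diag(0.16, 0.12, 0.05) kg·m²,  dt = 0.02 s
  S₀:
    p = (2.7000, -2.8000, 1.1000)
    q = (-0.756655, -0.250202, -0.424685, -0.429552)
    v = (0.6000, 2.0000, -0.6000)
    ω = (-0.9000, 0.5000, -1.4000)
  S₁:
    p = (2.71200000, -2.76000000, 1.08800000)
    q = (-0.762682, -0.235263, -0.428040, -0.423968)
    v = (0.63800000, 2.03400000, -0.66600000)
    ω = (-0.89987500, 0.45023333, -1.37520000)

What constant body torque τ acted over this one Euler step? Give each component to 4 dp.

rate change Δω = (0.00012500, -0.04976667, 0.02480000)
ω₀×(Iω₀) = (0.0490, 0.1386, 0.0180)
I·α + gyro = (0.0500, -0.1600, 0.0800)

τ = (0.0500, -0.1600, 0.0800)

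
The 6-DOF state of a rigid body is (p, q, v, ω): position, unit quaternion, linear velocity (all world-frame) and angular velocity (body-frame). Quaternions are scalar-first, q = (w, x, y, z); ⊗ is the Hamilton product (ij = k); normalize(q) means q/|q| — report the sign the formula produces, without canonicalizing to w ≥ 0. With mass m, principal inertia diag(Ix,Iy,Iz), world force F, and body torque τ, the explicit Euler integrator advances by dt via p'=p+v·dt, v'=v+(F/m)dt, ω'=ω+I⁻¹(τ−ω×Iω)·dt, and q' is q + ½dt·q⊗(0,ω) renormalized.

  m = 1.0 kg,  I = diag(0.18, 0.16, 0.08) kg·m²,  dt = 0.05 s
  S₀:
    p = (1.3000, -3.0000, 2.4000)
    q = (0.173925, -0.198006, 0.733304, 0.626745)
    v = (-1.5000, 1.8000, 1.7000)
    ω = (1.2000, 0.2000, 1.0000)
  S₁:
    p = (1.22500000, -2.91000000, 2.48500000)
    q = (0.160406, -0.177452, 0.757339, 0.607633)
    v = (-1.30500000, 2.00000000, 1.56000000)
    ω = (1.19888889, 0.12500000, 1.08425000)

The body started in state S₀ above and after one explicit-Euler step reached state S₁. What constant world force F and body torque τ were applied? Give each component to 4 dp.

Δω = ω₁−ω₀ = (-0.00111111, -0.07500000, 0.08425000)
applied torque τ = (-0.0200, -0.1200, 0.1300)
Δv = v₁−v₀ = (0.19500000, 0.20000000, -0.14000000)
m·(v₁−v₀)/dt = (3.9000, 4.0000, -2.8000)

F = (3.9000, 4.0000, -2.8000)
τ = (-0.0200, -0.1200, 0.1300)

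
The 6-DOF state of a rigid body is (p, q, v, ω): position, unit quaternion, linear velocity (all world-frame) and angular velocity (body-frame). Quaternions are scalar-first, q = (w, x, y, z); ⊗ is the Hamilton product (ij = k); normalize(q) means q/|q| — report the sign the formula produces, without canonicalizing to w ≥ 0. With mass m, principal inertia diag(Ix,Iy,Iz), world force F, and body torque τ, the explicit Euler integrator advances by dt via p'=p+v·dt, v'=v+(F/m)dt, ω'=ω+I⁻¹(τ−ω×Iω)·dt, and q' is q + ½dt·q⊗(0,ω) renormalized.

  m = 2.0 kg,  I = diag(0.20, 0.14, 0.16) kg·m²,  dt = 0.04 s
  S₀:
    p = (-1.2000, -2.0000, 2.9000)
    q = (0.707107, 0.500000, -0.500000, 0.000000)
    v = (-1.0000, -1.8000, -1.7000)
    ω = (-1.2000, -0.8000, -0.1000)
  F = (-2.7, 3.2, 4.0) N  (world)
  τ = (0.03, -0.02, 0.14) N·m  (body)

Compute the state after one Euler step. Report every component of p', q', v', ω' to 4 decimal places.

angular accel α = (0.1420, -0.1771, 1.2350)
ω + α·dt = (-1.1943, -0.8071, -0.0506)
2q̇ = q⊗(0,ω) = (0.2000000, -0.7985284, -0.5156856, -1.0707107)
q' = normalize(q + ½dt·q⊗(0,ω)) = (0.7108, 0.4838, -0.5101, -0.0214)
new position p' = (-1.2400, -2.0720, 2.8320)
v' = v + a·dt = (-1.0540, -1.7360, -1.6200)

p' = (-1.2400, -2.0720, 2.8320)
q' = (0.7108, 0.4838, -0.5101, -0.0214)
v' = (-1.0540, -1.7360, -1.6200)
ω' = (-1.1943, -0.8071, -0.0506)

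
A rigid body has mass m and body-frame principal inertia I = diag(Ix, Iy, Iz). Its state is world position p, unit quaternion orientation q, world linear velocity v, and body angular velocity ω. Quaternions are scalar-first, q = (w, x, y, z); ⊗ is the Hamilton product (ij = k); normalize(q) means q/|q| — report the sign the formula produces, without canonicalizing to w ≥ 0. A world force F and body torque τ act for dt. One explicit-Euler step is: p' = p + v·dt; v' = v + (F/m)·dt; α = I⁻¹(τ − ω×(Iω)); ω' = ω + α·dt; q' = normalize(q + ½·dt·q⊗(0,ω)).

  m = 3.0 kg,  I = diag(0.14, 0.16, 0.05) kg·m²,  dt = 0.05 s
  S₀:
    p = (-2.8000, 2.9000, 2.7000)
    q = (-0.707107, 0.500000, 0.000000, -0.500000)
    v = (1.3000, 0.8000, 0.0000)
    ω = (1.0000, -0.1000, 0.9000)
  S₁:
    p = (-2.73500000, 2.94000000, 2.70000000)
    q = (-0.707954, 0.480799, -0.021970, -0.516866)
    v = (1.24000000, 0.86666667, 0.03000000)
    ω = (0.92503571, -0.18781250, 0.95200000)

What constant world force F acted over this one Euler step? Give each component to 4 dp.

F = (-3.6000, 4.0000, 1.8000)

v₁ − v₀ = (-0.06000000, 0.06666667, 0.03000000)
applied force F = (-3.6000, 4.0000, 1.8000)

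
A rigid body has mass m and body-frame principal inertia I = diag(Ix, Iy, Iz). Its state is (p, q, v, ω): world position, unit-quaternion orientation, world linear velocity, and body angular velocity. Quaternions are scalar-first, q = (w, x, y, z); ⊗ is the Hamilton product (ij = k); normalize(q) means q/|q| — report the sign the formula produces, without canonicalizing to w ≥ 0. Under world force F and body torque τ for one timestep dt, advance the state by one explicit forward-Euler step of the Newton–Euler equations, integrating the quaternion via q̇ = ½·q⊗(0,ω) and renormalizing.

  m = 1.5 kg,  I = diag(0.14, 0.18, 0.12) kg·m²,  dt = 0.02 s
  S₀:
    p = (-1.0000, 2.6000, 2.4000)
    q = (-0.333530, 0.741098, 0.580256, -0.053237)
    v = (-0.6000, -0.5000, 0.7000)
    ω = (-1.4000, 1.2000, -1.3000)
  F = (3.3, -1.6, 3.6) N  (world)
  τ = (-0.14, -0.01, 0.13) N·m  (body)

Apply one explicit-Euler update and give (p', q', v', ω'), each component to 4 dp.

ω×(Iω) gyroscopic = (0.0936, 0.0364, -0.0672)
angular accel α = (-1.6686, -0.2578, 1.6433)
ω + α·dt = (-1.4334, 1.1948, -1.2671)
Hamilton product q⊗(0,ω) = (0.2720219, -0.2235064, 0.6377232, 2.1352650)
q + ½dt·q⊗(0,ω), renormalized = (-0.3307, 0.7387, 0.5865, -0.0319)
a = (2.2000, -1.0667, 2.4000)
new position p' = (-1.0120, 2.5900, 2.4140)
v' = v + a·dt = (-0.5560, -0.5213, 0.7480)

p' = (-1.0120, 2.5900, 2.4140)
q' = (-0.3307, 0.7387, 0.5865, -0.0319)
v' = (-0.5560, -0.5213, 0.7480)
ω' = (-1.4334, 1.1948, -1.2671)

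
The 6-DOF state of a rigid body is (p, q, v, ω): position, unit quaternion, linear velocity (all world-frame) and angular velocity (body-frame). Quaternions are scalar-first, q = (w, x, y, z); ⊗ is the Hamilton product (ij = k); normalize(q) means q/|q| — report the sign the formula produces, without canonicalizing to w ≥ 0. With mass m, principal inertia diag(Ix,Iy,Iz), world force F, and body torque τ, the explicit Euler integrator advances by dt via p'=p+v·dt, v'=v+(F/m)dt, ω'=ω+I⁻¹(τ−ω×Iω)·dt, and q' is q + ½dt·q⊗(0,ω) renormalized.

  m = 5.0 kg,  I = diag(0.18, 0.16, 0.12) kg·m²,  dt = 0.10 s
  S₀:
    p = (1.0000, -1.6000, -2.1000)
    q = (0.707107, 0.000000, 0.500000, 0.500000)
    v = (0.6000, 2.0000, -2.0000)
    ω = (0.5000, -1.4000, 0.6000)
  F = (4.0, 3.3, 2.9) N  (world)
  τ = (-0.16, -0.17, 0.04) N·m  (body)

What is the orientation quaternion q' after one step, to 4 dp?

2q̇ = q⊗(0,ω) = (0.4000000, 1.3535535, -0.7399498, 0.1742642)
q + ½dt·q⊗(0,ω), renormalized = (0.7248, 0.0675, 0.4615, 0.5071)

q' = (0.7248, 0.0675, 0.4615, 0.5071)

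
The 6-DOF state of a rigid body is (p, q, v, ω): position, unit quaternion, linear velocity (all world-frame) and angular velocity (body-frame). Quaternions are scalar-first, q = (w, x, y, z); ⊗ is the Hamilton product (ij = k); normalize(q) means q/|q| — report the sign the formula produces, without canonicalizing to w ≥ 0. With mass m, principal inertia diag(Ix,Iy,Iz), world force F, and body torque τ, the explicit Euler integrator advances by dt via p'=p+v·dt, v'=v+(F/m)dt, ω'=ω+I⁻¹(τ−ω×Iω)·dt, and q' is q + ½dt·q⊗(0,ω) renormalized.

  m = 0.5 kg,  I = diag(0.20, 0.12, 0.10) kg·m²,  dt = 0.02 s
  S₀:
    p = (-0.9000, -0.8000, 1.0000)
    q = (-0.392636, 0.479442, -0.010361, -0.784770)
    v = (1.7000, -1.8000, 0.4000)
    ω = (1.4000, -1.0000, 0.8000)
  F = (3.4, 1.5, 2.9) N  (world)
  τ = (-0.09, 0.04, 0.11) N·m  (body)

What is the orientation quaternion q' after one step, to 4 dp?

2q̇ = q⊗(0,ω) = (-0.0537638, -1.3427492, -1.0895956, -0.7790454)
q' = normalize(q + ½dt·q⊗(0,ω)) = (-0.3931, 0.4659, -0.0213, -0.7924)

q' = (-0.3931, 0.4659, -0.0213, -0.7924)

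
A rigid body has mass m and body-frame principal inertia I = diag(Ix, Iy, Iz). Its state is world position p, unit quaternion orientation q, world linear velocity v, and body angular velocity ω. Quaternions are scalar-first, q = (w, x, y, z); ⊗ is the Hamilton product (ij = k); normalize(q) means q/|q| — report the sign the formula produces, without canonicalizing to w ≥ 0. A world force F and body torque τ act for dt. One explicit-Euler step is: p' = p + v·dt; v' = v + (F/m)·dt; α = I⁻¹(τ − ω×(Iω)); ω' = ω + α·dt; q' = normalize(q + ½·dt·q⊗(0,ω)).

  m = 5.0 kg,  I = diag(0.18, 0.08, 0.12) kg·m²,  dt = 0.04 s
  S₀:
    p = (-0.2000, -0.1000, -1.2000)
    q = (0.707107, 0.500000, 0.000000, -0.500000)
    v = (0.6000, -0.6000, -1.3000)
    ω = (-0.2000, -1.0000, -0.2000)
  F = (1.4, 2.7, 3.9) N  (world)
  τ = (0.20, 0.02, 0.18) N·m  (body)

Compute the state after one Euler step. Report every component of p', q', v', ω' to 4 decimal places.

ω×(Iω) gyroscopic = (0.0080, 0.0024, -0.0200)
(τ − ω×Iω)/I = (1.0667, 0.2200, 1.6667)
ω' = ω + α·dt = (-0.1573, -0.9912, -0.1333)
2q̇ = q⊗(0,ω) = (0.0000000, -0.6414214, -0.5071070, -0.6414214)
q + ½dt·q⊗(0,ω), renormalized = (0.7070, 0.4871, -0.0101, -0.5127)
p + v·dt = (-0.1760, -0.1240, -1.2520)
new velocity v' = (0.6112, -0.5784, -1.2688)

p' = (-0.1760, -0.1240, -1.2520)
q' = (0.7070, 0.4871, -0.0101, -0.5127)
v' = (0.6112, -0.5784, -1.2688)
ω' = (-0.1573, -0.9912, -0.1333)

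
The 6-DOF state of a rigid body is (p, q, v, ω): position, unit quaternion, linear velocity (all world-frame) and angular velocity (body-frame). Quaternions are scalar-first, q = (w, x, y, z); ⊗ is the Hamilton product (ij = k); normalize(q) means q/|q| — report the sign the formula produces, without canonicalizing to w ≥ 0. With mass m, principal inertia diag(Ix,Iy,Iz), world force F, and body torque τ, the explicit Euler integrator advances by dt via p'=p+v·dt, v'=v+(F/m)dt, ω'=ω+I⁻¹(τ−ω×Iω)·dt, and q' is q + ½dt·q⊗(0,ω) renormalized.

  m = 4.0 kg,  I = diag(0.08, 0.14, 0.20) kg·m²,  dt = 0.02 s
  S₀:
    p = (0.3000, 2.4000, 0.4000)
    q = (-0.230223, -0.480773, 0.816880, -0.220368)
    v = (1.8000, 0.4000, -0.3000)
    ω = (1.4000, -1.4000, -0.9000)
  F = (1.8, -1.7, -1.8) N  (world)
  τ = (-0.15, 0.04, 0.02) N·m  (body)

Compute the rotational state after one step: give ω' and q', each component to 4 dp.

ω' = (1.3436, -1.4159, -0.8862)
q' = (-0.2140, -0.4943, 0.8125, -0.2229)

ω×(Iω) gyroscopic = (0.0756, 0.1512, -0.1176)
α = I⁻¹(τ − ω×Iω) = (-2.8200, -0.7943, 0.6880)
ω' = ω + α·dt = (1.3436, -1.4159, -0.8862)
2q̇ = q⊗(0,ω) = (1.6183830, -1.3660194, -0.4188987, -0.2633491)
q' = normalize(q + ½dt·q⊗(0,ω)) = (-0.2140, -0.4943, 0.8125, -0.2229)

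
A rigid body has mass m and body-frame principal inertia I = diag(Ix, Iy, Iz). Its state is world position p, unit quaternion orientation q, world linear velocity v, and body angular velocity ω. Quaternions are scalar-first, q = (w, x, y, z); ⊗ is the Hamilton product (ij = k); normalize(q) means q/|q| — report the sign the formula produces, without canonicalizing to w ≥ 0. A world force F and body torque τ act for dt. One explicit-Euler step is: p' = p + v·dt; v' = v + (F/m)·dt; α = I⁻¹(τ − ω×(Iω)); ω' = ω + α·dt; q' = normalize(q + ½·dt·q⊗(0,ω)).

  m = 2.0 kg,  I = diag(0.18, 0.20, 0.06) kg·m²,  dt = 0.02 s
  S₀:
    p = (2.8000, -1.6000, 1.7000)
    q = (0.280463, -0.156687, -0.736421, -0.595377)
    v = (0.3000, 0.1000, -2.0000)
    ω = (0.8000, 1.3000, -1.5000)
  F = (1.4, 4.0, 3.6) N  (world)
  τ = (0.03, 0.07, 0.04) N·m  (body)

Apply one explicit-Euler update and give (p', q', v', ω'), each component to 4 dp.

p' = (2.8060, -1.5980, 1.6600)
q' = (0.2823, -0.1356, -0.7397, -0.5956)
v' = (0.3140, 0.1400, -1.9640)
ω' = (0.7730, 1.3214, -1.4936)

ω×(Iω) gyroscopic = (0.2730, -0.1440, 0.0208)
angular accel α = (-1.3500, 1.0700, 0.3200)
ω' = ω + α·dt = (0.7730, 1.3214, -1.4936)
q⊗(0,ω) = (0.1896314, 2.1029920, -0.3467302, -0.0352508)
q + ½dt·q⊗(0,ω), renormalized = (0.2823, -0.1356, -0.7397, -0.5956)
a = F/m = (0.7000, 2.0000, 1.8000)
p + v·dt = (2.8060, -1.5980, 1.6600)
new velocity v' = (0.3140, 0.1400, -1.9640)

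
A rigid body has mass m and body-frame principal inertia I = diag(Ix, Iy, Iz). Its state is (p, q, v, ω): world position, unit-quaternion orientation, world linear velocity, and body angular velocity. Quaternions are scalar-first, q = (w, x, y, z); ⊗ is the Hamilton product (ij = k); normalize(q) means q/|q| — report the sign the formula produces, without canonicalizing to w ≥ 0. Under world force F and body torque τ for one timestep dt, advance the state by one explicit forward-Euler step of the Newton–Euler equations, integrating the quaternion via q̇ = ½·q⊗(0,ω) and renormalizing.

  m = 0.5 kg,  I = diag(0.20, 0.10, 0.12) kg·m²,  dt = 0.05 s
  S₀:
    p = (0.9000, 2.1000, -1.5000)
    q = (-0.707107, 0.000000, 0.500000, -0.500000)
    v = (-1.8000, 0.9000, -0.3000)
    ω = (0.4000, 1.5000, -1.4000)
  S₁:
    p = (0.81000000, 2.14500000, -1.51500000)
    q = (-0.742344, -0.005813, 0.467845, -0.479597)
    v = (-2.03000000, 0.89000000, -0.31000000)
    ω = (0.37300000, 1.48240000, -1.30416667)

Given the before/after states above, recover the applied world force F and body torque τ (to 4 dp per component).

Δω = ω₁−ω₀ = (-0.02700000, -0.01760000, 0.09583333)
τ = I·(Δω/dt) + ω₀×(Iω₀) = (-0.1500, -0.0800, 0.1700)
velocity change Δv = (-0.23000000, -0.01000000, -0.01000000)
F = m·Δv/dt = (-2.3000, -0.1000, -0.1000)

F = (-2.3000, -0.1000, -0.1000)
τ = (-0.1500, -0.0800, 0.1700)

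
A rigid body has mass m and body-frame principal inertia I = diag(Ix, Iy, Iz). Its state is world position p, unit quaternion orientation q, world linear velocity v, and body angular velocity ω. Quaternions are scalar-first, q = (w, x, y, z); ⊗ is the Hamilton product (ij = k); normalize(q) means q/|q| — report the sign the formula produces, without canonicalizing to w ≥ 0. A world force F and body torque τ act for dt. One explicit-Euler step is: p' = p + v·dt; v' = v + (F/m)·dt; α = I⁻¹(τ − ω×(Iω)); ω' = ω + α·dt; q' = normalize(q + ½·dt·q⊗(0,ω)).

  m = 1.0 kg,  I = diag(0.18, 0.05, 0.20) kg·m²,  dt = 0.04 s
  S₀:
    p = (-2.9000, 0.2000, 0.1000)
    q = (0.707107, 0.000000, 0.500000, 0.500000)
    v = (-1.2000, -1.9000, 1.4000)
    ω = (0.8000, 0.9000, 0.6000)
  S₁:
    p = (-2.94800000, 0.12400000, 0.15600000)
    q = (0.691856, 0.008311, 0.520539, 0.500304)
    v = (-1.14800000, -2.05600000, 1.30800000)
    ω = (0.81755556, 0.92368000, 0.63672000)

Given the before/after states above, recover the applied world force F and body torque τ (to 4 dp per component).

F = (1.3000, -3.9000, -2.3000)
τ = (0.1600, 0.0200, 0.0900)

Δω = ω₁−ω₀ = (0.01755556, 0.02368000, 0.03672000)
precession coupling = (0.0810, -0.0096, -0.0936)
I·α + gyro = (0.1600, 0.0200, 0.0900)
v₁ − v₀ = (0.05200000, -0.15600000, -0.09200000)
m·(v₁−v₀)/dt = (1.3000, -3.9000, -2.3000)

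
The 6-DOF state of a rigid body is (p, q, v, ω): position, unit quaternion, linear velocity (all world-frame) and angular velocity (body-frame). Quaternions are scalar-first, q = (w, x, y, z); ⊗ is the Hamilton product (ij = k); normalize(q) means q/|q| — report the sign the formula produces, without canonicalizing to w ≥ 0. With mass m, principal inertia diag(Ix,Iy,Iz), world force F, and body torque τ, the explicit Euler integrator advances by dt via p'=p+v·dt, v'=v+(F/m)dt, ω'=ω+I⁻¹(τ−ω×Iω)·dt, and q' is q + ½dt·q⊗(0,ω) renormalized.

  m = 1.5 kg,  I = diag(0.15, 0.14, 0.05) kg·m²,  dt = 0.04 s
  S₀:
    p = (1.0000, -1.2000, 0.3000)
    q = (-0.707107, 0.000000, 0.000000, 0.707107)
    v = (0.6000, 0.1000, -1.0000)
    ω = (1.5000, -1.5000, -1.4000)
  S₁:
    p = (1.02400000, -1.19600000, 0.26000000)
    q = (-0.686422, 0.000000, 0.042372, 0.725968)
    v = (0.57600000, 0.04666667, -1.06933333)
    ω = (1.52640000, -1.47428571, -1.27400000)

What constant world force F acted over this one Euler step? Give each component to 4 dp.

F = (-0.9000, -2.0000, -2.6000)

velocity change Δv = (-0.02400000, -0.05333333, -0.06933333)
applied force F = (-0.9000, -2.0000, -2.6000)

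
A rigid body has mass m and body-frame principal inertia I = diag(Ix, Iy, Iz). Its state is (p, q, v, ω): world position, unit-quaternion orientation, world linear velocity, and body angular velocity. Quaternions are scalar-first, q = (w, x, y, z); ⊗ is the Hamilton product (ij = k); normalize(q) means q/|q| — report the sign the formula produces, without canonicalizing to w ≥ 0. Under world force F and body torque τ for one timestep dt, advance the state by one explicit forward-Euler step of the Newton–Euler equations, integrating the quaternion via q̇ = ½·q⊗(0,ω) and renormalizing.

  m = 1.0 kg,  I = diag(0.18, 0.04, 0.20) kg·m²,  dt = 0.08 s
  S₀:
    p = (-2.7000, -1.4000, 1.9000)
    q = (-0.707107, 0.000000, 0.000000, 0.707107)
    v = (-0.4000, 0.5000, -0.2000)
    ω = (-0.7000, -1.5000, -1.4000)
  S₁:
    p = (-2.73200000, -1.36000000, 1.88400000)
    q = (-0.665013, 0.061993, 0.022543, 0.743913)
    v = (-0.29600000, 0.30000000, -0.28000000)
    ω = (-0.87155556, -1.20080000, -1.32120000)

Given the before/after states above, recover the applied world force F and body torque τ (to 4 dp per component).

ω₁ − ω₀ = (-0.17155556, 0.29920000, 0.07880000)
precession coupling = (0.3360, -0.0196, -0.1470)
τ = I·(Δω/dt) + ω₀×(Iω₀) = (-0.0500, 0.1300, 0.0500)
v₁ − v₀ = (0.10400000, -0.20000000, -0.08000000)
F = m·Δv/dt = (1.3000, -2.5000, -1.0000)

F = (1.3000, -2.5000, -1.0000)
τ = (-0.0500, 0.1300, 0.0500)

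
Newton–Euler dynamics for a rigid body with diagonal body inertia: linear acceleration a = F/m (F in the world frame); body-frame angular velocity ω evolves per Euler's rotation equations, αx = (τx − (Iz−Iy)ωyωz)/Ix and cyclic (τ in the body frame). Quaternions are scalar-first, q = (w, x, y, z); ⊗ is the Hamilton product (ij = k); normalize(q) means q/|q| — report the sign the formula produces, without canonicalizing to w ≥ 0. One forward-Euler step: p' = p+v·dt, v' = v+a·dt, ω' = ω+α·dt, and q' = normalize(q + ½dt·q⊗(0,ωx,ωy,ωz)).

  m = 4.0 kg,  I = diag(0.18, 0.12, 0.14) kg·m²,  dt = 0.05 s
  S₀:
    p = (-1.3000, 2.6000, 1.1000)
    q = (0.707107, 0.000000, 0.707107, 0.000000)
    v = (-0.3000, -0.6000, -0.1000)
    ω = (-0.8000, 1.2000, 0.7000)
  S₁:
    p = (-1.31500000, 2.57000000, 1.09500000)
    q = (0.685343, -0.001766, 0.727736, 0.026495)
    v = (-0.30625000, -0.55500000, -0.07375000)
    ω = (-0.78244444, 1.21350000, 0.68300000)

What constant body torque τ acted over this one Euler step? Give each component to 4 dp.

τ = (0.0800, 0.0100, 0.0100)

rate change Δω = (0.01755556, 0.01350000, -0.01700000)
precession coupling = (0.0168, -0.0224, 0.0576)
applied torque τ = (0.0800, 0.0100, 0.0100)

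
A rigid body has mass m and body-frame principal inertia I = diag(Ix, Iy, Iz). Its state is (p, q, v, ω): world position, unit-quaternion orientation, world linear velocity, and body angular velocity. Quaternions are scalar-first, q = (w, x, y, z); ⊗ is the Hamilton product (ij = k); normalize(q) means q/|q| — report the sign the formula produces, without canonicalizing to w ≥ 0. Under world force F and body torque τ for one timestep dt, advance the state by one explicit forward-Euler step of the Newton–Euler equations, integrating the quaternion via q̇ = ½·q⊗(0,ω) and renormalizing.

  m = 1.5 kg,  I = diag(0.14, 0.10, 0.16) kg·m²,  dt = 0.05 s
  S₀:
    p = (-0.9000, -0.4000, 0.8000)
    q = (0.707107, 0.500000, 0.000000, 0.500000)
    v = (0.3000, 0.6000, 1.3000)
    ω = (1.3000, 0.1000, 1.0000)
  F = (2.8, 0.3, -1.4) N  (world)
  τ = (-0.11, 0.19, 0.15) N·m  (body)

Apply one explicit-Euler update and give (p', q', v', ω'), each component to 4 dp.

p' = (-0.8850, -0.3700, 0.8650)
q' = (0.6778, 0.5213, 0.0055, 0.5185)
v' = (0.3933, 0.6100, 1.2533)
ω' = (1.2586, 0.2080, 1.0485)

a = (1.8667, 0.2000, -0.9333)
new position p' = (-0.8850, -0.3700, 0.8650)
v + (F/m)dt = (0.3933, 0.6100, 1.2533)
ω×(Iω) gyroscopic = (0.0060, -0.0260, -0.0052)
angular accel α = (-0.8286, 2.1600, 0.9700)
ω' = ω + α·dt = (1.2586, 0.2080, 1.0485)
2q̇ = q⊗(0,ω) = (-1.1500000, 0.8692391, 0.2207107, 0.7571070)
q + ½dt·q⊗(0,ω), renormalized = (0.6778, 0.5213, 0.0055, 0.5185)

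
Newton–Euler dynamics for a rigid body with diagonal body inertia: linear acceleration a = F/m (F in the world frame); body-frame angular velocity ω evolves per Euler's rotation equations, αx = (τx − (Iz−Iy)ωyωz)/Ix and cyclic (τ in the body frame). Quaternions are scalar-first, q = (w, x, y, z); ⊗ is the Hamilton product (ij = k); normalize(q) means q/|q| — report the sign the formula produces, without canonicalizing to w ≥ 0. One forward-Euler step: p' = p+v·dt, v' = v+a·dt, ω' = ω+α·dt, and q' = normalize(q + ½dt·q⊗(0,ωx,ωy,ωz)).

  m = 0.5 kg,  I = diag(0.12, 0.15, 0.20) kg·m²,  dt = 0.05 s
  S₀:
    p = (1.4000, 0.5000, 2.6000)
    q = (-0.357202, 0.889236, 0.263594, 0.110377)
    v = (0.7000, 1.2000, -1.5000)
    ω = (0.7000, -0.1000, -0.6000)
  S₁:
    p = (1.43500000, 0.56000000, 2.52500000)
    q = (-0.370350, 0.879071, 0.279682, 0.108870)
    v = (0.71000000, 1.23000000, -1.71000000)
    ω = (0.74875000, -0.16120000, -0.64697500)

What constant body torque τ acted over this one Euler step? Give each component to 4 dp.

rate change Δω = (0.04875000, -0.06120000, -0.04697500)
τ = I·(Δω/dt) + ω₀×(Iω₀) = (0.1200, -0.1500, -0.1900)

τ = (0.1200, -0.1500, -0.1900)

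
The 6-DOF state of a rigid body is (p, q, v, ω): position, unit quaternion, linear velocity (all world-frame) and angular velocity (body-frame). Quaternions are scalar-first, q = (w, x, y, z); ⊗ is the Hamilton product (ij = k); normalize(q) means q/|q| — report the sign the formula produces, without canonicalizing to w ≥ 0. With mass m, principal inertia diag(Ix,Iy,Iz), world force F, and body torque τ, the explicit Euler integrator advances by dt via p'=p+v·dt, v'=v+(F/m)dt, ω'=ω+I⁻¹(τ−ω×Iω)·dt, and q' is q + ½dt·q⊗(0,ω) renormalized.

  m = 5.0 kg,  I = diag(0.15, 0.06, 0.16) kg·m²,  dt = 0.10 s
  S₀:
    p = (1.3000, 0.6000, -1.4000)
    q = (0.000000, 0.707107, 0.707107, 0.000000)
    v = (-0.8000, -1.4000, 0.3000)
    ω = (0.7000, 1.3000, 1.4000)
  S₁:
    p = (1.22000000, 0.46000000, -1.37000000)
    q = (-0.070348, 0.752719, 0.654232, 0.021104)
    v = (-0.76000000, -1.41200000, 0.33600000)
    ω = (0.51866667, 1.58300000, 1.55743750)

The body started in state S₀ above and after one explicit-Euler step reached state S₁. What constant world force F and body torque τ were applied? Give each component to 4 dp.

rate change Δω = (-0.18133333, 0.28300000, 0.15743750)
gyro term ω₀×Iω₀ = (0.1820, -0.0098, -0.0819)
τ = I·(Δω/dt) + ω₀×(Iω₀) = (-0.0900, 0.1600, 0.1700)
Δv = v₁−v₀ = (0.04000000, -0.01200000, 0.03600000)
F = m·Δv/dt = (2.0000, -0.6000, 1.8000)

F = (2.0000, -0.6000, 1.8000)
τ = (-0.0900, 0.1600, 0.1700)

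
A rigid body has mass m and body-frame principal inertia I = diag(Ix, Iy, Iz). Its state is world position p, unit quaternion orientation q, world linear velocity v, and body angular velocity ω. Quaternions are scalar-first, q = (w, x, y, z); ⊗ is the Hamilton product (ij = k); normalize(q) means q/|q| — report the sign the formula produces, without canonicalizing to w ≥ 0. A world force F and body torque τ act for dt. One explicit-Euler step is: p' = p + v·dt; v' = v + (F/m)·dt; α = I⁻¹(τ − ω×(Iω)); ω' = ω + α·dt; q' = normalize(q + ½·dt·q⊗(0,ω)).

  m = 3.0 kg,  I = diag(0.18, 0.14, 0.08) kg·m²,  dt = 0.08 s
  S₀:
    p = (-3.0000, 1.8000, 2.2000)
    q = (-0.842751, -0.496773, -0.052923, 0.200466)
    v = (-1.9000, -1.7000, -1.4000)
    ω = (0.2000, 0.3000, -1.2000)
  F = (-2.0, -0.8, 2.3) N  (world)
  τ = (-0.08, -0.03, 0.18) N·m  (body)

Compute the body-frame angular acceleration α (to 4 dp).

α = (-0.5644, -0.0429, 2.2800)

gyro term ω×Iω = (0.0216, -0.0240, -0.0024)
(τ − ω×Iω)/I = (-0.5644, -0.0429, 2.2800)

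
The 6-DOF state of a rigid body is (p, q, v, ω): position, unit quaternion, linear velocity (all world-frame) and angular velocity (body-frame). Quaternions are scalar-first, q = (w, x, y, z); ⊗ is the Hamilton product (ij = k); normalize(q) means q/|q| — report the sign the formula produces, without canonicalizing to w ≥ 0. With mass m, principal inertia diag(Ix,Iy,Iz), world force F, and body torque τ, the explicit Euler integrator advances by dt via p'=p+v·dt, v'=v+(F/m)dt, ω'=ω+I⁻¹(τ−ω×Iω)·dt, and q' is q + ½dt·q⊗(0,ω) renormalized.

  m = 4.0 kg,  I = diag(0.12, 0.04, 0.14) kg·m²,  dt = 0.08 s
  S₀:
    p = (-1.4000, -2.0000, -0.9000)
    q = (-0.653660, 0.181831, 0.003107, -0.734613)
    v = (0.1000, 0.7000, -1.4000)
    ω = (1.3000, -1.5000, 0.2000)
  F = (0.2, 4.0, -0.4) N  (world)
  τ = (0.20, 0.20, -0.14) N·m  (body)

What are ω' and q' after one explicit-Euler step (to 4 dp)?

ω' = (1.4533, -1.0896, 0.0309)
q' = (-0.6550, 0.1035, 0.0027, -0.7485)

gyro term ω×Iω = (-0.0300, -0.0052, 0.1560)
angular accel α = (1.9167, 5.1300, -2.1143)
ω + α·dt = (1.4533, -1.0896, 0.0309)
Hamilton product q⊗(0,ω) = (-0.0847972, -1.9510561, -0.0108731, -0.4075176)
updated quaternion q' = (-0.6550, 0.1035, 0.0027, -0.7485)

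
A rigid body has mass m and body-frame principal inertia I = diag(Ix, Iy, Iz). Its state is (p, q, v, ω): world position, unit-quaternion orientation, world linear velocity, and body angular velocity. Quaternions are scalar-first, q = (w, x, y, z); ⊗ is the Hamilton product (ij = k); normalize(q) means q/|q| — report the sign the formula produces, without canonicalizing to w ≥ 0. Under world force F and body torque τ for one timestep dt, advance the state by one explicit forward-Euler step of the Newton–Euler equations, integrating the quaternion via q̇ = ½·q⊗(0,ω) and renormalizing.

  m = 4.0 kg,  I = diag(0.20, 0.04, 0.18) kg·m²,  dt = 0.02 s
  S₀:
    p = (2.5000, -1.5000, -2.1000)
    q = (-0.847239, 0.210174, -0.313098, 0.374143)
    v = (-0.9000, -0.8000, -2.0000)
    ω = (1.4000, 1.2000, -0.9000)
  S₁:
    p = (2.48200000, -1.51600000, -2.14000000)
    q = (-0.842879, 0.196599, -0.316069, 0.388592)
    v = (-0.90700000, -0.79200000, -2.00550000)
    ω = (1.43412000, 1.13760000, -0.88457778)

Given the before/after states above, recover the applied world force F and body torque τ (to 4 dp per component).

F = (-1.4000, 1.6000, -1.1000)
τ = (0.1900, -0.1500, -0.1300)

v₁ − v₀ = (-0.00700000, 0.00800000, -0.00550000)
m·(v₁−v₀)/dt = (-1.4000, 1.6000, -1.1000)
Δω = ω₁−ω₀ = (0.03412000, -0.06240000, 0.01542222)
ω₀×(Iω₀) = (-0.1512, -0.0252, -0.2688)
τ = I·(Δω/dt) + ω₀×(Iω₀) = (0.1900, -0.1500, -0.1300)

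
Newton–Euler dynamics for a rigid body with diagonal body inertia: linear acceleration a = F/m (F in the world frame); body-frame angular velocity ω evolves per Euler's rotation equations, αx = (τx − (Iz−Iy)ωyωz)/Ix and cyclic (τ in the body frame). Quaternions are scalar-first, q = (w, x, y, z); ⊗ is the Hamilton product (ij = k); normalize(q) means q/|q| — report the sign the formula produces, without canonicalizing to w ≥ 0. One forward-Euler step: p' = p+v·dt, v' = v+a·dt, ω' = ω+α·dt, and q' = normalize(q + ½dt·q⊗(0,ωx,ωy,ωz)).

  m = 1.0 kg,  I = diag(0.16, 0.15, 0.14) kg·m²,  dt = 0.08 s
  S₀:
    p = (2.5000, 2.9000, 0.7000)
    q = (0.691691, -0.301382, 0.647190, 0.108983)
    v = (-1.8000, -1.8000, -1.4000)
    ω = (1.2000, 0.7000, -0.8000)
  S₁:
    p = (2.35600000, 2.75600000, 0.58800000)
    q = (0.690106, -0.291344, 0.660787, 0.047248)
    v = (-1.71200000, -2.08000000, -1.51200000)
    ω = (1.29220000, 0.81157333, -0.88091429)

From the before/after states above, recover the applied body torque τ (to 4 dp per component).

τ = (0.1900, 0.1900, -0.1500)

ω₁ − ω₀ = (0.09220000, 0.11157333, -0.08091429)
gyro term ω₀×Iω₀ = (0.0056, -0.0192, -0.0084)
I·α + gyro = (0.1900, 0.1900, -0.1500)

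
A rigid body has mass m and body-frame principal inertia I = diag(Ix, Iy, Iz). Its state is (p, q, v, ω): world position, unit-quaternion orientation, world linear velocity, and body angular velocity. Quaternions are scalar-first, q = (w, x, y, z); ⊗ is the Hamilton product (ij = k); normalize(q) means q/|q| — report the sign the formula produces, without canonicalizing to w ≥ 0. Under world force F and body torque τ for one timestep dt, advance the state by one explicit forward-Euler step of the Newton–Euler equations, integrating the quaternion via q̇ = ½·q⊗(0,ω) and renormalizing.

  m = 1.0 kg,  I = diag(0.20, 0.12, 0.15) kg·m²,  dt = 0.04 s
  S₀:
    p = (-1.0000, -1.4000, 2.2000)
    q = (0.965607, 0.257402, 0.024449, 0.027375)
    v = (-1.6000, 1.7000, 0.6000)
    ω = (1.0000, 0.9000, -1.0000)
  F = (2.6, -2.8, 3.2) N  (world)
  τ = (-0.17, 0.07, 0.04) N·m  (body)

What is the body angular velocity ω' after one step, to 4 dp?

ω' = (0.9714, 0.9400, -0.9701)

α = I⁻¹(τ − ω×Iω) = (-0.7150, 1.0000, 0.7467)
new body rate ω' = (0.9714, 0.9400, -0.9701)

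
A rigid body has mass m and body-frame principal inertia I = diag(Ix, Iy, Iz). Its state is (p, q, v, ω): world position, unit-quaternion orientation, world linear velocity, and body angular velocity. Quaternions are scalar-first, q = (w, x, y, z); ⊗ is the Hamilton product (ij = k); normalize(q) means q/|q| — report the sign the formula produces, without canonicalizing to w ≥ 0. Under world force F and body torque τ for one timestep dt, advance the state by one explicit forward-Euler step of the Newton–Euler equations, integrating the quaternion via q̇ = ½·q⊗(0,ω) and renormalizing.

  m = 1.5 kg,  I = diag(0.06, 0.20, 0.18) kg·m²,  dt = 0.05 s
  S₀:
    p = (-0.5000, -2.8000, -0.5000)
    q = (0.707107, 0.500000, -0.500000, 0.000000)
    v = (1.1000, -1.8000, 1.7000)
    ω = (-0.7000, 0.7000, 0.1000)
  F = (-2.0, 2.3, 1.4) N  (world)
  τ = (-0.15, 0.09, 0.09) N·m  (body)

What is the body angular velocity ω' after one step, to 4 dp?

ω' = (-0.8238, 0.7204, 0.1441)

gyro term ω×Iω = (-0.0014, 0.0084, -0.0686)
(τ − ω×Iω)/I = (-2.4767, 0.4080, 0.8811)
new body rate ω' = (-0.8238, 0.7204, 0.1441)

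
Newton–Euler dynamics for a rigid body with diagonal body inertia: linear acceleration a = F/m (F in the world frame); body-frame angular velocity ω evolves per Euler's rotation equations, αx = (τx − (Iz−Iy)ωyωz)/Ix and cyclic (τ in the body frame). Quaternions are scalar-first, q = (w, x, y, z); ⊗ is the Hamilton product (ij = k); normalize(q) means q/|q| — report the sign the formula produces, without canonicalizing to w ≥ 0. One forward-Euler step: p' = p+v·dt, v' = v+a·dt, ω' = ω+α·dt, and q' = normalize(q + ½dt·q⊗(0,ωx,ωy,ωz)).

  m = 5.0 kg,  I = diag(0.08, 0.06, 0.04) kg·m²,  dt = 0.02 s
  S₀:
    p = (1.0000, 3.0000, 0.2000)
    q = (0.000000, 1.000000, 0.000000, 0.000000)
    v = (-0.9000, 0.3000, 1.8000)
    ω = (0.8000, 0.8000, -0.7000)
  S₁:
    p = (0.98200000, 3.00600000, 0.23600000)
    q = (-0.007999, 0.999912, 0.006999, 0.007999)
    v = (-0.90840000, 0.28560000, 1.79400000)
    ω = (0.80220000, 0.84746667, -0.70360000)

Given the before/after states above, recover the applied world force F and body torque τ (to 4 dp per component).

F = (-2.1000, -3.6000, -1.5000)
τ = (0.0200, 0.1200, -0.0200)

v₁ − v₀ = (-0.00840000, -0.01440000, -0.00600000)
F = m·Δv/dt = (-2.1000, -3.6000, -1.5000)
Δω = ω₁−ω₀ = (0.00220000, 0.04746667, -0.00360000)
τ = I·(Δω/dt) + ω₀×(Iω₀) = (0.0200, 0.1200, -0.0200)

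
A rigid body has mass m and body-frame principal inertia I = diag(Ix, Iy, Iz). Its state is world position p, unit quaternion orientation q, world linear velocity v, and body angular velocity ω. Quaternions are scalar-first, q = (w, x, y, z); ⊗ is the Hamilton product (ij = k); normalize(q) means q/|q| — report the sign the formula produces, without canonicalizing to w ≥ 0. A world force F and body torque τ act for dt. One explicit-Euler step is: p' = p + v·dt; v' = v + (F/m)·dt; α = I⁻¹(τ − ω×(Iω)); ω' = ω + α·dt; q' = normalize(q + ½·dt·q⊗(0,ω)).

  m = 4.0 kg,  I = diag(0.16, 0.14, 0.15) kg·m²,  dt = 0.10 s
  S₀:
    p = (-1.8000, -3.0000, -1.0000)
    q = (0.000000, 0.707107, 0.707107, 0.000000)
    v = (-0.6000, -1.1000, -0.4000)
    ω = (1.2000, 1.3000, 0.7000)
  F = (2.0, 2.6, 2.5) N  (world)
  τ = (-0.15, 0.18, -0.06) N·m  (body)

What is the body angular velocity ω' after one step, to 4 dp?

ω' = (1.1006, 1.4226, 0.6808)

angular accel α = (-0.9944, 1.2257, -0.1920)
ω' = ω + α·dt = (1.1006, 1.4226, 0.6808)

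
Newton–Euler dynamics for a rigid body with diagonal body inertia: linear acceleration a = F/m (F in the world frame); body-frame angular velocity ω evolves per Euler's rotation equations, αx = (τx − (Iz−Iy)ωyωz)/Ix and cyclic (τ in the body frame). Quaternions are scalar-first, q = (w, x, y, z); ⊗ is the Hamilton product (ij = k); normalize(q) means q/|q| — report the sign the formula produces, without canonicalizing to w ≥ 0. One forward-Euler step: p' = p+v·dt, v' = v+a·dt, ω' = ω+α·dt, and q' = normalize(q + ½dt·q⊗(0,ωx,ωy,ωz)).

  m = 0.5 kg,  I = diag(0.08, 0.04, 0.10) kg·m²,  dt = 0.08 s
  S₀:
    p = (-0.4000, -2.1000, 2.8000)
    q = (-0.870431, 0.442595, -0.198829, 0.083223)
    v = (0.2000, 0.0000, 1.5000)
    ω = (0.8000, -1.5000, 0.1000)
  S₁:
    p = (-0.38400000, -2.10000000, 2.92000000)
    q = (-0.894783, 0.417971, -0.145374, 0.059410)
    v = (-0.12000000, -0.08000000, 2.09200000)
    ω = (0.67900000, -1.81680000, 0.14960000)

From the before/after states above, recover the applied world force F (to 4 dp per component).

v₁ − v₀ = (-0.32000000, -0.08000000, 0.59200000)
F = m·Δv/dt = (-2.0000, -0.5000, 3.7000)

F = (-2.0000, -0.5000, 3.7000)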